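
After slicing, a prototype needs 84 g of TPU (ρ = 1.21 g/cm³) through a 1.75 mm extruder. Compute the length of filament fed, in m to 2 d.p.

Extruded volume: 84/1.21 = 69.4215 cm³ (69421.5 mm³).
Cross-section of 1.75 mm filament: π·(1.75/2)² = 2.4053 mm².
Length = 69421.5 / 2.4053 = 28861.89 mm = 28.86 m.

28.86 m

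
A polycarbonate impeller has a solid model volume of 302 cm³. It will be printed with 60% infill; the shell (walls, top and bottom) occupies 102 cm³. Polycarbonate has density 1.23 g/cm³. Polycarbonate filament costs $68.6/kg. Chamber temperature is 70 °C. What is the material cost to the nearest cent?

Interior volume = 302 − 102 = 200 cm³.
Infill volume = 0.60 × 200, so 120 cm³.
Total printed volume = 102 + 120 = 222 cm³.
Mass: 222 × 1.23 → 273.06 g.
At $68.6/kg: 273.06/1000 × 68.6 = $18.73.

$18.73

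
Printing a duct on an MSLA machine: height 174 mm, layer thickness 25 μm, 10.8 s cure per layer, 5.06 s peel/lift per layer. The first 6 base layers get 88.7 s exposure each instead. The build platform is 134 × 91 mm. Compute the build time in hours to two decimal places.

30.79 hours

Layers = ⌈174/0.025⌉ = 6960.
Burn-in layers: 6 × (88.7 + 5.06) → 562.56 s.
Normal layers: 6954 × (10.8 + 5.06) → 110290.44 s.
Total = 562.56 + 110290.44 = 110853 s = 30.79 hours.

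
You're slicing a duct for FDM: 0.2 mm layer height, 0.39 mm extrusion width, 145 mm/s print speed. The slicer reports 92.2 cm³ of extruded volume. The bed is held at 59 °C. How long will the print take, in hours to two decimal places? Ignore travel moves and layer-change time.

2.26 hours

Line area: 0.2 × 0.39 → 0.078 mm².
Toolpath length = 92.2 cm³ / 0.078 mm² = 92200 / 0.078 = 1182051.3 mm.
Time extruding: 1182051.3 / 145 → 8152.1 s.
In the requested units: 8152.1 s = 2.26 hours.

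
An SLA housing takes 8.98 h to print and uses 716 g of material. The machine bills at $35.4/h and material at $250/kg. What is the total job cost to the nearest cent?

Machine cost: 35.4 × 8.98 → $317.892.
Material charge: 250 × 716/1000 → $179.00.
Total = 317.892 + 179.00 = 496.892 ≈ $496.89.

$496.89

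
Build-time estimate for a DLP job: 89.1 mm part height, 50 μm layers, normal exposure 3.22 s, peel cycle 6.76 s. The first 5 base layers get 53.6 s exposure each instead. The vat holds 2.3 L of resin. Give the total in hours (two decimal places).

5.01 hours

Layers = ⌈89.1/0.05⌉ = 1782.
Bottom layers = 5 × (53.6 + 6.76), so 301.8 s.
Regular layers = 1777 × (3.22 + 6.76) = 17734.46 s.
Sum: 301.8 + 17734.46 = 18036.26 s → 5.01 hours.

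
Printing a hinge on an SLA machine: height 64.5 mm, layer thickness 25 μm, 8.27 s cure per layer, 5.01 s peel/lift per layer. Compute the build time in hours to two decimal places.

9.52 hours

Number of layers: 64.5 / 0.025 → 2580 (rounded up).
Each layer takes = 8.27 + 5.01 = 13.28 s.
Build time: 2580 × 13.28 s = 34262.4 s, i.e. 9.52 hours.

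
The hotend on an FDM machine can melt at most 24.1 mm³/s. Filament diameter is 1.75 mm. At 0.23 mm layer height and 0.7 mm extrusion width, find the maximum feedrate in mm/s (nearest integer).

Bead cross-section = 0.23 × 0.7 = 0.161 mm².
Max speed = 24.1 / 0.161 = 149.69 ≈ 150 mm/s.

150 mm/s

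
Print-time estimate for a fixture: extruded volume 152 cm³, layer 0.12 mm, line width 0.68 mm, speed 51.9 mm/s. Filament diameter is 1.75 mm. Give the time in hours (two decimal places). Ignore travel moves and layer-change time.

Bead cross-section: 0.12 × 0.68 → 0.0816 mm².
Total extruded path = 152000/0.0816 = 1862745.1 mm.
Time extruding = 1862745.1 / 51.9, so 35891 s.
That's 35891 s → 9.97 hours.

9.97 hours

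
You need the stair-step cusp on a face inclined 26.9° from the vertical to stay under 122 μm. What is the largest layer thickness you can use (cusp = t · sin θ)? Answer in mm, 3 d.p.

Layer height = cusp / sin(26.9°) = 0.122 / 0.4524 = 0.270 mm.

0.270 mm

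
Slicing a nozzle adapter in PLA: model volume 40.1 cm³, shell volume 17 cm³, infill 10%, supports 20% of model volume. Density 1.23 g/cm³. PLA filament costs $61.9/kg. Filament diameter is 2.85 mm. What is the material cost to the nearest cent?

$2.08

Infill region: 40.1 − 17 → 23.1 cm³.
Deposited infill = 0.10 × 23.1 = 2.31 cm³.
Support: 0.20 × 40.1 → 8.02 cm³.
Total printed volume: 17 + 2.31 + 8.02 → 27.33 cm³.
Mass = 27.33 × 1.23 = 33.6159 g.
At $61.9/kg: 33.6159/1000 × 61.9 = $2.08.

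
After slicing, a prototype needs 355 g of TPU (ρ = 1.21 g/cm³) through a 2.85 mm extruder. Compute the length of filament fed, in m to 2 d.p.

45.99 m

Extruded volume: 355/1.21 = 293.3884 cm³ (293388.4 mm³).
Filament cross-section = π × (2.85/2)² = 6.3794 mm².
Length = 293388.4 / 6.3794 = 45989.97 mm = 45.99 m.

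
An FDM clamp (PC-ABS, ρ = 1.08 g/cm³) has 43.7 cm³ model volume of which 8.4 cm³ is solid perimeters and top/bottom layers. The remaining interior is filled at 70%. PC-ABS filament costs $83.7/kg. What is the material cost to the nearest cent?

Volume inside the shell = 43.7 − 8.4 = 35.3 cm³.
Infill deposited = 0.70 × 35.3, so 24.71 cm³.
Total printed volume = 8.4 + 24.71, so 33.11 cm³.
Mass = 33.11 × 1.08 = 35.7588 g.
At $83.7/kg: 35.7588/1000 × 83.7 = $2.99.

$2.99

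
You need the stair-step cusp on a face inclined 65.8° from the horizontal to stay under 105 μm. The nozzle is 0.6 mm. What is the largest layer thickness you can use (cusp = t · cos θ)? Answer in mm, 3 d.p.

0.256 mm

Layer height = cusp / cos(65.8°) = 0.105 / 0.4099 = 0.256 mm.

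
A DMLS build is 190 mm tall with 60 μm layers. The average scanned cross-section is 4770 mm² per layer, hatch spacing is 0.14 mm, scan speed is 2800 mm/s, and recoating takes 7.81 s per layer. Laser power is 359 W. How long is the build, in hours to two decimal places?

17.58 hours

Layers = ⌈190/0.06⌉ = 3167.
Per-layer scan distance: 4770 / 0.14 → 34071.4 mm.
Laser time per layer: 34071.4 / 2800 → 12.1684 s.
Per-layer time = 12.1684 + 7.81 = 19.9784 s.
Total: 3167 × 19.9784 s = 63271.5928 s → 17.58 hours.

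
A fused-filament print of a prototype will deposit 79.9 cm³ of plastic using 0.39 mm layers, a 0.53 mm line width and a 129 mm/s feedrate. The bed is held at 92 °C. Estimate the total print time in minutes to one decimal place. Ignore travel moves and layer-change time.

49.9 minutes

Line area = 0.39 × 0.53 = 0.2067 mm².
Toolpath length = 79.9 cm³ / 0.2067 mm² = 79900 / 0.2067 = 386550.6 mm.
Time extruding = 386550.6 / 129, so 2996.5 s.
That's 2996.5 s → 49.9 minutes.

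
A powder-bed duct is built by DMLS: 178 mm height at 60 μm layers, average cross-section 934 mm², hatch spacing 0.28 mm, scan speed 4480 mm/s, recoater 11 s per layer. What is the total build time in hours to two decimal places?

Number of layers: 178 / 0.06 → 2967 (rounded up).
Scan path per layer = 934 / 0.28, so 3335.7 mm.
Per-layer scan time = 3335.7 / 4480, so 0.7446 s.
Per-layer time = 0.7446 + 11 = 11.7446 s.
Total: 2967 × 11.7446 s = 34846.2282 s → 9.68 hours.

9.68 hours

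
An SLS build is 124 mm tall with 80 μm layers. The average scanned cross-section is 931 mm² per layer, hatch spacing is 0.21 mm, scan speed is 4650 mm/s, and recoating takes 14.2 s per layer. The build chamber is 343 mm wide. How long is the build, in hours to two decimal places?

6.52 hours

Layers = ⌈124/0.08⌉ = 1550.
Hatch length per layer = 931 / 0.21, so 4433.3 mm.
Per-layer scan time = 4433.3 / 4650 = 0.9534 s.
Layer cycle = 0.9534 + 14.2 = 15.1534 s.
Build time = 1550 × 15.1534 = 23487.77 s = 6.52 hours.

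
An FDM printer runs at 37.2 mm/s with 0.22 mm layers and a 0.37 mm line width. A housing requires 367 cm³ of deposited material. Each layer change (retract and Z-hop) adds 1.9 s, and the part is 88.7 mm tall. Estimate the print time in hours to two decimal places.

Extrusion cross-section = 0.22 × 0.37 = 0.0814 mm².
Total extruded path = 367000/0.0814 = 4508599.5 mm.
Extrusion time: 4508599.5 / 37.2 → 121198.9 s.
Layers = ⌈88.7/0.22⌉ = 404.
Layer-change overhead = 404 × 1.9, so 767.6 s.
Total = 121198.9 + 767.6 = 121966.5 s = 33.88 hours.

33.88 hours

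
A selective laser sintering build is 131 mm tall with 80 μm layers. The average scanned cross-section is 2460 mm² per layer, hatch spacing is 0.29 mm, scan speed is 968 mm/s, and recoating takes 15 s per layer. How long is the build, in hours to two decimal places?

10.81 hours

Layers = ⌈131/0.08⌉ = 1638.
Scan path per layer = 2460 / 0.29 = 8482.8 mm.
Scan time per layer: 8482.8 / 968 → 8.7632 s.
Time per layer = 8.7632 + 15, so 23.7632 s.
Total: 1638 × 23.7632 s = 38924.1216 s → 10.81 hours.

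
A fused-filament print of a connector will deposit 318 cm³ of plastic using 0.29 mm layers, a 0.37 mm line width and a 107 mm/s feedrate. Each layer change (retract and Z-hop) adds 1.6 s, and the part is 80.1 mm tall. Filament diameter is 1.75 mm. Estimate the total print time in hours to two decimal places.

7.82 hours

Line area: 0.29 × 0.37 → 0.1073 mm².
Path length: 318000 mm³ / 0.1073 mm² → 2963653.3 mm.
Time extruding: 2963653.3 / 107 → 27697.7 s.
Layers = ⌈80.1/0.29⌉ = 277.
Non-print overhead = 277 × 1.6 = 443.2 s.
Altogether 27697.7 + 443.2 = 28140.9 s, i.e. 7.82 hours.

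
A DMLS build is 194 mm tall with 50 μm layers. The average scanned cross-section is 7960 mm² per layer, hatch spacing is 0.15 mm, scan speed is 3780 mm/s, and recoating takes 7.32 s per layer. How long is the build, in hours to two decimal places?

Layer count = ceil(194 / 0.05) = 3880.
Per-layer scan distance = 7960 / 0.15 = 53066.7 mm.
Laser time per layer = 53066.7 / 3780 = 14.0388 s.
Time per layer = 14.0388 + 7.32 = 21.3588 s.
3880 layers × 21.3588 s/layer = 82872.144 s, i.e. 23.02 hours.

23.02 hours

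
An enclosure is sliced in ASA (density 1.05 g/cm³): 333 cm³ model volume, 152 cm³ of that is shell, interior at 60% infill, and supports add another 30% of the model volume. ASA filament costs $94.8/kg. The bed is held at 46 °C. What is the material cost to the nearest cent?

Infill region: 333 − 152 → 181 cm³.
Infill deposited = 0.60 × 181 = 108.6 cm³.
Support: 0.30 × 333 → 99.9 cm³.
Total printed volume = 152 + 108.6 + 99.9 = 360.5 cm³.
Mass = 360.5 × 1.05, so 378.525 g.
Cost = 378.525 g / 1000 × $94.8/kg = $35.88.

$35.88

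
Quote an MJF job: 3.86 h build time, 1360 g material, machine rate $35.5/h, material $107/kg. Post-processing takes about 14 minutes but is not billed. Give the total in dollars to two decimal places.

Machine-time cost: 35.5 × 3.86 → $137.03.
Material cost = 107 × 1360/1000, so $145.52.
Total = 137.03 + 145.52 = $282.55.

$282.55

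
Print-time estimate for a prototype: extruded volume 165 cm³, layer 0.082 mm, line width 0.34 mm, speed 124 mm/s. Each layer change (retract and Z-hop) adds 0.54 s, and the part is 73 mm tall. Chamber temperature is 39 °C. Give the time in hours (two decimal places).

Extrusion cross-section = 0.082 × 0.34, so 0.02788 mm².
Path length: 165000 mm³ / 0.02788 mm² → 5918220.9 mm.
Time extruding = 5918220.9 / 124 = 47727.6 s.
Layers = ⌈73/0.082⌉ = 891.
Z-hop total = 891 × 0.54 = 481.14 s.
Total = 47727.6 + 481.14 = 48208.74 s = 13.39 hours.

13.39 hours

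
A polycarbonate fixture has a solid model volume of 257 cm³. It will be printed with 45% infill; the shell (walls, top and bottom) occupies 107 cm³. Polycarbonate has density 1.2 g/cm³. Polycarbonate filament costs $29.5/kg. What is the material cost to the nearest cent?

Interior volume = 257 − 107, so 150 cm³.
Infill deposited = 0.45 × 150, so 67.5 cm³.
Deposited volume: 107 + 67.5 → 174.5 cm³.
Mass = 174.5 × 1.2, so 209.4 g.
Cost = 209.4 g / 1000 × $29.5/kg = $6.18.

$6.18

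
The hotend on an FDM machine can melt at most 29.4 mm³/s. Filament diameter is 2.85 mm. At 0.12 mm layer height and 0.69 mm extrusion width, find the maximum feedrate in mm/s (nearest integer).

355 mm/s

Bead cross-section = 0.12 × 0.69 = 0.0828 mm².
Max speed = 29.4 / 0.0828 = 355.07 ≈ 355 mm/s.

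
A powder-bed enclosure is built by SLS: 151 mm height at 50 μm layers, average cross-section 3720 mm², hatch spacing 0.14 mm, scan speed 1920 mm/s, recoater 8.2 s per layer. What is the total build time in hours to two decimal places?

18.49 hours

Layers = ⌈151/0.05⌉ = 3020.
Per-layer scan distance = 3720 / 0.14, so 26571.4 mm.
Scan time per layer = 26571.4 / 1920, so 13.8393 s.
Per-layer time: 13.8393 + 8.2 → 22.0393 s.
Total: 3020 × 22.0393 s = 66558.686 s → 18.49 hours.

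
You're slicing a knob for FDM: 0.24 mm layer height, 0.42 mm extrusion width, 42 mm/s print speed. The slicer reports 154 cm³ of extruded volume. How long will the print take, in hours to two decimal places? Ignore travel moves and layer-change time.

Line area = 0.24 × 0.42 = 0.1008 mm².
Path length: 154000 mm³ / 0.1008 mm² → 1527777.8 mm.
Extrusion time: 1527777.8 / 42 → 36375.7 s.
That's 36375.7 s → 10.10 hours.

10.10 hours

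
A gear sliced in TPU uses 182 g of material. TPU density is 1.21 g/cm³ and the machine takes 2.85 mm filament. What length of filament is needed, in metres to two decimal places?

Extruded volume: 182/1.21 = 150.4132 cm³ (150413.2 mm³).
Filament cross-section = π × (2.85/2)² = 6.3794 mm².
L = V/A = 150413.2/6.3794 = 23577.95 mm → 23.58 m.

23.58 m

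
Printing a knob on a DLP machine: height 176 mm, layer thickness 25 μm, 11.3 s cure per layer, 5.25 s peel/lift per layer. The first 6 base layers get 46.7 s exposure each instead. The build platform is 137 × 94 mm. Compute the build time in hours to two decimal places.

Number of layers: 176 / 0.025 → 7040 (rounded up).
Burn-in layers: 6 × (46.7 + 5.25) → 311.7 s.
Regular layers = 7034 × (11.3 + 5.25), so 116412.7 s.
Sum: 311.7 + 116412.7 = 116724.4 s → 32.42 hours.

32.42 hours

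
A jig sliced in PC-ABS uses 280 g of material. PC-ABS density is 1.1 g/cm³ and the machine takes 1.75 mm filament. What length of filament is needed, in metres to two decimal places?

Volume = 280 g / 1.1 g·cm⁻³ = 254.5455 cm³ = 254545.5 mm³.
Cross-section of 1.75 mm filament: π·(1.75/2)² = 2.4053 mm².
L = V/A = 254545.5/2.4053 = 105826.92 mm → 105.83 m.

105.83 m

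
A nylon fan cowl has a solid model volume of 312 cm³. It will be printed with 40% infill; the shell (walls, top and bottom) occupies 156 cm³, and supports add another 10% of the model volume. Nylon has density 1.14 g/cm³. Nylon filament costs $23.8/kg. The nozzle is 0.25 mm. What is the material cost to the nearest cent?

Volume inside the shell: 312 − 156 → 156 cm³.
Infill volume: 0.40 × 156 → 62.4 cm³.
Support = 0.10 × 312, so 31.2 cm³.
Deposited volume = 156 + 62.4 + 31.2, so 249.6 cm³.
Mass = 249.6 × 1.14, so 284.544 g.
At $23.8/kg: 284.544/1000 × 23.8 = $6.77.

$6.77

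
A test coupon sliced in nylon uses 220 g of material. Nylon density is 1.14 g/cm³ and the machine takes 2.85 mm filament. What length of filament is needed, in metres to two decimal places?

Extruded volume: 220/1.14 = 192.9825 cm³ (192982.5 mm³).
A = π r² = π × 1.425² = 6.3794 mm².
L = V/A = 192982.5/6.3794 = 30250.89 mm → 30.25 m.

30.25 m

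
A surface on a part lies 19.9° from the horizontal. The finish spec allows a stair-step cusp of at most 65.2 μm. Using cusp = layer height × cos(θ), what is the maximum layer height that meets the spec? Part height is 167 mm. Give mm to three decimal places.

0.069 mm

Layer height = cusp / cos(19.9°) = 0.0652 / 0.9403 = 0.069 mm.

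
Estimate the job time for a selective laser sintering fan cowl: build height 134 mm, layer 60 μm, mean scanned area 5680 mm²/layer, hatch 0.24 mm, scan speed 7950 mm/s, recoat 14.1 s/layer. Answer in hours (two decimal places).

10.60 hours

Layers = ⌈134/0.06⌉ = 2234.
Scan path per layer: 5680 / 0.24 → 23666.7 mm.
Laser time per layer = 23666.7 / 7950 = 2.9769 s.
Per-layer time: 2.9769 + 14.1 → 17.0769 s.
Build time = 2234 × 17.0769 = 38149.7946 s = 10.60 hours.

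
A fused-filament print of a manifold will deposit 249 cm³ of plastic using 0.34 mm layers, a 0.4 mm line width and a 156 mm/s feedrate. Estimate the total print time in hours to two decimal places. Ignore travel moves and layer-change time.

Line area: 0.34 × 0.4 → 0.136 mm².
Path length: 249000 mm³ / 0.136 mm² → 1830882.4 mm.
Extrusion time: 1830882.4 / 156 → 11736.4 s.
11736.4 s = 3.26 hours.

3.26 hours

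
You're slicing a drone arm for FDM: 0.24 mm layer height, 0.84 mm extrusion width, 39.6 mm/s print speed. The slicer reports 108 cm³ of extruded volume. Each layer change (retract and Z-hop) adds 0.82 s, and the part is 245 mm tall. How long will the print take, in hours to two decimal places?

Extrusion cross-section: 0.24 × 0.84 → 0.2016 mm².
Path length: 108000 mm³ / 0.2016 mm² → 535714.3 mm.
Extrusion time: 535714.3 / 39.6 → 13528.1 s.
Layer count = ceil(245 / 0.24) = 1021.
Non-print overhead = 1021 × 0.82 = 837.22 s.
Altogether 13528.1 + 837.22 = 14365.32 s, i.e. 3.99 hours.

3.99 hours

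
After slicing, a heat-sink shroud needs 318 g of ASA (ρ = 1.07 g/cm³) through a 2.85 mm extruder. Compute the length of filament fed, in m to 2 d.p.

46.59 m

Volume = 318 g / 1.07 g·cm⁻³ = 297.1963 cm³ = 297196.3 mm³.
A = π r² = π × 1.425² = 6.3794 mm².
L = V/A = 297196.3/6.3794 = 46586.87 mm → 46.59 m.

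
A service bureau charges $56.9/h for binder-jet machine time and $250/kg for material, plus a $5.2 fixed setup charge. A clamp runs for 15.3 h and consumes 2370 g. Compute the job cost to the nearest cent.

$1468.27

Machine cost: 56.9 × 15.3 → $870.57.
Feedstock cost = 250 × 2370/1000 = $592.50.
Adding setup: 870.57 + 592.50 + 5.2 → $1468.27.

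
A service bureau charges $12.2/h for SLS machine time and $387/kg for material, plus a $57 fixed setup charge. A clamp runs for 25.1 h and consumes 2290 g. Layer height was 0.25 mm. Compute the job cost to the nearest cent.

Machine cost = 12.2 × 25.1, so $306.22.
Material cost: 387 × 2290/1000 → $886.23.
Total = 306.22 + 886.23 + 57 = $1249.45.

$1249.45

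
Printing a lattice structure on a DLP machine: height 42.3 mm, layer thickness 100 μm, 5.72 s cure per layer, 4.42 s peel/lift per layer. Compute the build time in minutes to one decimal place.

Layer count = ceil(42.3 / 0.1) = 423.
Cycle time = 5.72 + 4.42, so 10.14 s.
Build time: 423 × 10.14 s = 4289.22 s, i.e. 71.5 minutes.

71.5 minutes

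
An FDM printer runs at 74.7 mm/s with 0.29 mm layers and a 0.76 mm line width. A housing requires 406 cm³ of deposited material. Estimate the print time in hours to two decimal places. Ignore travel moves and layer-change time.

Extrusion cross-section = 0.29 × 0.76, so 0.2204 mm².
Total extruded path = 406000/0.2204 = 1842105.3 mm.
Time extruding = 1842105.3 / 74.7 = 24660 s.
That's 24660 s → 6.85 hours.

6.85 hours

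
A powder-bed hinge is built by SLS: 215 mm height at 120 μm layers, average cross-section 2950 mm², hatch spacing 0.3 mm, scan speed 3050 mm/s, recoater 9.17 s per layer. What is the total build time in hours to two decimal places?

6.17 hours

Layers = ⌈215/0.12⌉ = 1792.
Scan path per layer = 2950 / 0.3, so 9833.3 mm.
Per-layer scan time: 9833.3 / 3050 → 3.224 s.
Per-layer time = 3.224 + 9.17 = 12.394 s.
Build time = 1792 × 12.394 = 22210.048 s = 6.17 hours.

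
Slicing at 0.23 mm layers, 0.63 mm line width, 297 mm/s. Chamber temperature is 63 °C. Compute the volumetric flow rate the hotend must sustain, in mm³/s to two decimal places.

Extrusion cross-section = 0.23 × 0.63 = 0.1449 mm².
Volumetric flow = 297 × 0.1449 = 43.04 mm³/s.

43.04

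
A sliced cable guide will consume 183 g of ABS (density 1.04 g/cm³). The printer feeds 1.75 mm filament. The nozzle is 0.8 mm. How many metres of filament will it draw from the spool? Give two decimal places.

73.16 m

Volume = 183 g / 1.04 g·cm⁻³ = 175.9615 cm³ = 175961.5 mm³.
Filament cross-section = π × (1.75/2)² = 2.4053 mm².
L = V/A = 175961.5/2.4053 = 73155.74 mm → 73.16 m.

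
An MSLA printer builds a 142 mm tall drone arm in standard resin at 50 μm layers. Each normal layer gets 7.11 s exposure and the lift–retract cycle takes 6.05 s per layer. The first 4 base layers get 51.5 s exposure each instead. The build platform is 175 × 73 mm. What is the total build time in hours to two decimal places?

Layers = ⌈142/0.05⌉ = 2840.
Base layers = 4 × (51.5 + 6.05), so 230.2 s.
Regular layers = 2836 × (7.11 + 6.05), so 37321.76 s.
Sum: 230.2 + 37321.76 = 37551.96 s → 10.43 hours.

10.43 hours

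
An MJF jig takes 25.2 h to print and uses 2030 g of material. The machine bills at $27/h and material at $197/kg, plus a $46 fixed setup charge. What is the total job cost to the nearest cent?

$1126.31

Machine cost = 27 × 25.2 = $680.40.
Feedstock cost: 197 × 2030/1000 → $399.91.
Adding setup: 680.40 + 399.91 + 46 → $1126.31.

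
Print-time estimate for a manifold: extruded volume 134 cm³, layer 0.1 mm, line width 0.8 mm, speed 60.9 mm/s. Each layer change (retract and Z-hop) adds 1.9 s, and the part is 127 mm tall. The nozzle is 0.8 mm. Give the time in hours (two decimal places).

8.31 hours

Bead cross-section = 0.1 × 0.8 = 0.08 mm².
Total extruded path = 134000/0.08 = 1675000 mm.
Print-move time = 1675000 / 60.9, so 27504.1 s.
Layers = ⌈127/0.1⌉ = 1270.
Non-print overhead = 1270 × 1.9, so 2413 s.
Total = 27504.1 + 2413 = 29917.1 s = 8.31 hours.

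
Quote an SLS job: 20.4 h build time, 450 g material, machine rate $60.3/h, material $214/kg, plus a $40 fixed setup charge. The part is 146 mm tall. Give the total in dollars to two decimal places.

$1366.42

Machine-time cost = 60.3 × 20.4, so $1230.12.
Material cost = 214 × 450/1000, so $96.30.
Adding setup: 1230.12 + 96.30 + 40 → $1366.42.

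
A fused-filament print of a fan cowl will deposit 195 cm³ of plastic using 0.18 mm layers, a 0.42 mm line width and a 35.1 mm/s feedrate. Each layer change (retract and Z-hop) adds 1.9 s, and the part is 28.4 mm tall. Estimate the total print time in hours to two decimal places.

20.50 hours

Extrusion cross-section = 0.18 × 0.42 = 0.0756 mm².
Toolpath length = 195 cm³ / 0.0756 mm² = 195000 / 0.0756 = 2579365.1 mm.
Time extruding = 2579365.1 / 35.1, so 73486.2 s.
Layers = ⌈28.4/0.18⌉ = 158.
Layer-change overhead: 158 × 1.9 → 300.2 s.
Altogether 73486.2 + 300.2 = 73786.4 s, i.e. 20.50 hours.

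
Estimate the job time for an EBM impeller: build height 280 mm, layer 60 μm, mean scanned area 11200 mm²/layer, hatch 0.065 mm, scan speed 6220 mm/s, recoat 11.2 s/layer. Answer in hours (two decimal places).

50.43 hours

Layer count = ceil(280 / 0.06) = 4667.
Scan path per layer = 11200 / 0.065, so 172307.7 mm.
Beam time per layer = 172307.7 / 6220, so 27.7022 s.
Per-layer time: 27.7022 + 11.2 → 38.9022 s.
4667 layers × 38.9022 s/layer = 181556.5674 s, i.e. 50.43 hours.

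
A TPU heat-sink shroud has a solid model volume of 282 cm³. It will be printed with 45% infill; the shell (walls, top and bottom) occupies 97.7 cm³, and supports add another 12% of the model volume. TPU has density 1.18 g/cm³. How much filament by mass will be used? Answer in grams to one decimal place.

Interior volume = 282 − 97.7, so 184.3 cm³.
Infill deposited = 0.45 × 184.3, so 82.935 cm³.
Support: 0.12 × 282 → 33.84 cm³.
Total extruded = 97.7 + 82.935 + 33.84 = 214.475 cm³.
Mass: 214.475 × 1.18 → 253.0805 g.

253.1 g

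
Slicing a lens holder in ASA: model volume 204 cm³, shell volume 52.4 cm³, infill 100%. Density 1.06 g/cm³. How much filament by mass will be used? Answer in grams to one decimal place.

Infill region: 204 − 52.4 → 151.6 cm³.
Deposited infill = 1.00 × 151.6 = 151.6 cm³.
Total printed volume: 52.4 + 151.6 → 204 cm³.
Mass = 204 × 1.06, so 216.24 g.

216.2 g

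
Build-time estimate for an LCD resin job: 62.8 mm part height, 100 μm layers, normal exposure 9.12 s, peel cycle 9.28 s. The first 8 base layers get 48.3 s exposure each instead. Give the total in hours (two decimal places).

3.30 hours

Layers = ⌈62.8/0.1⌉ = 628.
Base layers: 8 × (48.3 + 9.28) → 460.64 s.
Regular layers = 620 × (9.12 + 9.28), so 11408 s.
Sum: 460.64 + 11408 = 11868.64 s → 3.30 hours.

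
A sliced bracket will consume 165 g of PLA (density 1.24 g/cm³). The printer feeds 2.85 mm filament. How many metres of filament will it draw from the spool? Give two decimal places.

20.86 m

Extruded volume: 165/1.24 = 133.0645 cm³ (133064.5 mm³).
A = π r² = π × 1.425² = 6.3794 mm².
Length = 133064.5 / 6.3794 = 20858.47 mm = 20.86 m.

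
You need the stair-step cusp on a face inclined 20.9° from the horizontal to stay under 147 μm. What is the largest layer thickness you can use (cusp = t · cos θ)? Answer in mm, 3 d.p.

cos(20.9°) = 0.9342; t_max = 0.147/0.9342 = 0.157 mm.

0.157 mm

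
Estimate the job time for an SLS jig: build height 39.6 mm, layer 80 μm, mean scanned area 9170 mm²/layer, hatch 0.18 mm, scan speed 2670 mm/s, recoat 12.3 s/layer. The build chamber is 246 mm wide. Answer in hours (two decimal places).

4.31 hours

Layer count = ceil(39.6 / 0.08) = 495.
Per-layer scan distance = 9170 / 0.18 = 50944.4 mm.
Laser time per layer = 50944.4 / 2670 = 19.0803 s.
Layer cycle = 19.0803 + 12.3 = 31.3803 s.
Total: 495 × 31.3803 s = 15533.2485 s → 4.31 hours.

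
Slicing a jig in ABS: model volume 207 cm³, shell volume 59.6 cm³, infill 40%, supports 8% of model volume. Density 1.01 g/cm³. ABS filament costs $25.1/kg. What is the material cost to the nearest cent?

$3.43

Infill region = 207 − 59.6 = 147.4 cm³.
Infill volume: 0.40 × 147.4 → 58.96 cm³.
Support: 0.08 × 207 → 16.56 cm³.
Deposited volume = 59.6 + 58.96 + 16.56 = 135.12 cm³.
Mass: 135.12 × 1.01 → 136.4712 g.
At $25.1/kg: 136.4712/1000 × 25.1 = $3.43.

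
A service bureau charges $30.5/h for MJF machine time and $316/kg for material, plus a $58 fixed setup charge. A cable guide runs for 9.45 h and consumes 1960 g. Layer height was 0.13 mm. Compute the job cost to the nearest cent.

$965.59

Time charge = 30.5 × 9.45, so $288.225.
Material cost: 316 × 1960/1000 → $619.36.
Total = 288.225 + 619.36 + 58 = 965.585 ≈ $965.59.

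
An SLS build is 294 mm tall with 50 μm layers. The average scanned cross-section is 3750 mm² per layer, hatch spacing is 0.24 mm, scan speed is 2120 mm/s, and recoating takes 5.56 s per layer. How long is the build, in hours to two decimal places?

Layer count = ceil(294 / 0.05) = 5880.
Hatch length per layer = 3750 / 0.24 = 15625 mm.
Per-layer scan time = 15625 / 2120 = 7.3703 s.
Time per layer: 7.3703 + 5.56 → 12.9303 s.
Total: 5880 × 12.9303 s = 76030.164 s → 21.12 hours.

21.12 hours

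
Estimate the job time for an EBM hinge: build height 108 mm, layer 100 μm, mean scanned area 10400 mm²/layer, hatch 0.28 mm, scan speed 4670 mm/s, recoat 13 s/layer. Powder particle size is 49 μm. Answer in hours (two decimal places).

6.29 hours

Layer count = ceil(108 / 0.1) = 1080.
Hatch length per layer = 10400 / 0.28, so 37142.9 mm.
Scan time per layer = 37142.9 / 4670 = 7.9535 s.
Time per layer = 7.9535 + 13 = 20.9535 s.
1080 layers × 20.9535 s/layer = 22629.78 s, i.e. 6.29 hours.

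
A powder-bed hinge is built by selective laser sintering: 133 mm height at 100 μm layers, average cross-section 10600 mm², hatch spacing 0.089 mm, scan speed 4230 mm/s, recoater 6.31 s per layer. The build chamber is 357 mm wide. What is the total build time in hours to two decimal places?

Number of layers: 133 / 0.1 → 1330 (rounded up).
Scan path per layer = 10600 / 0.089 = 119101.1 mm.
Per-layer scan time = 119101.1 / 4230 = 28.1563 s.
Per-layer time: 28.1563 + 6.31 → 34.4663 s.
Total: 1330 × 34.4663 s = 45840.179 s → 12.73 hours.

12.73 hours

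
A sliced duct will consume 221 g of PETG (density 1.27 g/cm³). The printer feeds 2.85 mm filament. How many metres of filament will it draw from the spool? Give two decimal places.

27.28 m

Volume = 221 g / 1.27 g·cm⁻³ = 174.0157 cm³ = 174015.7 mm³.
Filament cross-section = π × (2.85/2)² = 6.3794 mm².
L = V/A = 174015.7/6.3794 = 27277.75 mm → 27.28 m.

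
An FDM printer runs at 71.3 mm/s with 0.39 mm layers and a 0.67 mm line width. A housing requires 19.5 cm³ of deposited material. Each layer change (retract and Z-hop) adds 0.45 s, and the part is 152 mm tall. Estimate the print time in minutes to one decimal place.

Extrusion cross-section = 0.39 × 0.67 = 0.2613 mm².
Total extruded path = 19500/0.2613 = 74626.9 mm.
Extrusion time = 74626.9 / 71.3 = 1046.7 s.
Layers = ⌈152/0.39⌉ = 390.
Layer-change overhead = 390 × 0.45 = 175.5 s.
Total = 1046.7 + 175.5 = 1222.2 s = 20.4 minutes.

20.4 minutes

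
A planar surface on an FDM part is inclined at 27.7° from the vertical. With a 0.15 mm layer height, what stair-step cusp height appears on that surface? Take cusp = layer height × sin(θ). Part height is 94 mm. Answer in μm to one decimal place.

sin(27.7°) = 0.4648, so cusp = 0.15 × 0.4648 = 0.06972 mm → 69.7 μm.

69.7 μm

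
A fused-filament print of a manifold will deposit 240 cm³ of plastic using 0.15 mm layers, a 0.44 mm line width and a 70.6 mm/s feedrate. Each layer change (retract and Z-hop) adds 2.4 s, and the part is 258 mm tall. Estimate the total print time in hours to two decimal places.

15.45 hours

Extrusion cross-section = 0.15 × 0.44 = 0.066 mm².
Path length: 240000 mm³ / 0.066 mm² → 3636363.6 mm.
Print-move time = 3636363.6 / 70.6 = 51506.6 s.
Layer count = ceil(258 / 0.15) = 1720.
Non-print overhead = 1720 × 2.4 = 4128 s.
Total = 51506.6 + 4128 = 55634.6 s = 15.45 hours.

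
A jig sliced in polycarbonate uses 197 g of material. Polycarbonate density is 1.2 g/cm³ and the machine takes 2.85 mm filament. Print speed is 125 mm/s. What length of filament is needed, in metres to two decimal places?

Volume = 197 g / 1.2 g·cm⁻³ = 164.1667 cm³ = 164166.7 mm³.
Filament cross-section = π × (2.85/2)² = 6.3794 mm².
Length = 164166.7 / 6.3794 = 25733.88 mm = 25.73 m.

25.73 m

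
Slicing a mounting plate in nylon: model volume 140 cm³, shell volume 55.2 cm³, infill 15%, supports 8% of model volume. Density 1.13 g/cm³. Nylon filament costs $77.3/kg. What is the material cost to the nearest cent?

Volume inside the shell = 140 − 55.2, so 84.8 cm³.
Infill deposited: 0.15 × 84.8 → 12.72 cm³.
Support = 0.08 × 140, so 11.2 cm³.
Deposited volume = 55.2 + 12.72 + 11.2, so 79.12 cm³.
Mass = 79.12 × 1.13, so 89.4056 g.
Cost = 89.4056 g / 1000 × $77.3/kg = $6.91.

$6.91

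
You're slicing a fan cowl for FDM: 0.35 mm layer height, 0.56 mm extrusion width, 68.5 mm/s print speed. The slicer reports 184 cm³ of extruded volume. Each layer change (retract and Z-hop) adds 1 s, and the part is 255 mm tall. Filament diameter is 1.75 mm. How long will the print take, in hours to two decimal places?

Bead cross-section: 0.35 × 0.56 → 0.196 mm².
Toolpath length = 184 cm³ / 0.196 mm² = 184000 / 0.196 = 938775.5 mm.
Print-move time = 938775.5 / 68.5 = 13704.8 s.
Layer count = ceil(255 / 0.35) = 729.
Z-hop total = 729 × 1 = 729 s.
Total = 13704.8 + 729 = 14433.8 s = 4.01 hours.

4.01 hours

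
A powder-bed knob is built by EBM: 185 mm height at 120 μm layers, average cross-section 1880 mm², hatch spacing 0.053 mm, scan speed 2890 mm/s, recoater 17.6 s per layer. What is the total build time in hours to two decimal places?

12.80 hours

Layer count = ceil(185 / 0.12) = 1542.
Scan path per layer: 1880 / 0.053 → 35471.7 mm.
Beam time per layer: 35471.7 / 2890 → 12.2739 s.
Layer cycle = 12.2739 + 17.6, so 29.8739 s.
Build time = 1542 × 29.8739 = 46065.5538 s = 12.80 hours.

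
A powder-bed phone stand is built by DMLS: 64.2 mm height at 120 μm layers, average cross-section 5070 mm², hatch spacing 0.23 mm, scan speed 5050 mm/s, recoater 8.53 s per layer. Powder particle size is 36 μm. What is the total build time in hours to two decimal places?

1.92 hours

Layer count = ceil(64.2 / 0.12) = 535.
Hatch length per layer = 5070 / 0.23 = 22043.5 mm.
Per-layer scan time = 22043.5 / 5050, so 4.365 s.
Time per layer: 4.365 + 8.53 → 12.895 s.
535 layers × 12.895 s/layer = 6898.825 s, i.e. 1.92 hours.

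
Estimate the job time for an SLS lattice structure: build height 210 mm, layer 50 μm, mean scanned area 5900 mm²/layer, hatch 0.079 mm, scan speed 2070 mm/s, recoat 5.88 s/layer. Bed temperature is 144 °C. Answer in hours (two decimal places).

Layer count = ceil(210 / 0.05) = 4200.
Per-layer scan distance = 5900 / 0.079, so 74683.5 mm.
Scan time per layer: 74683.5 / 2070 → 36.079 s.
Layer cycle = 36.079 + 5.88, so 41.959 s.
Total: 4200 × 41.959 s = 176227.8 s → 48.95 hours.

48.95 hours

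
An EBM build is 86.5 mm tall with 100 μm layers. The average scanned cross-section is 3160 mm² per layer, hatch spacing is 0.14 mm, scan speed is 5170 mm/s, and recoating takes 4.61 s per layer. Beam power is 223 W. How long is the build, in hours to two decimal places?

Layers = ⌈86.5/0.1⌉ = 865.
Scan path per layer = 3160 / 0.14, so 22571.4 mm.
Beam time per layer: 22571.4 / 5170 → 4.3658 s.
Layer cycle = 4.3658 + 4.61 = 8.9758 s.
Total: 865 × 8.9758 s = 7764.067 s → 2.16 hours.

2.16 hours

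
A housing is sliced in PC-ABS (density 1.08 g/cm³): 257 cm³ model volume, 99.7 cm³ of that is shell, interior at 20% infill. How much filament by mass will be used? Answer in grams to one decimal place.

Infill region = 257 − 99.7, so 157.3 cm³.
Deposited infill = 0.20 × 157.3, so 31.46 cm³.
Total extruded: 99.7 + 31.46 → 131.16 cm³.
Mass = 131.16 × 1.08, so 141.6528 g.

141.7 g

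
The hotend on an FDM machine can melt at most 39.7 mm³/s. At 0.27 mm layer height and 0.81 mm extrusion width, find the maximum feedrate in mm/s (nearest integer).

182 mm/s

A: 0.27 × 0.81 → 0.2187 mm².
Max speed = 39.7 / 0.2187 = 181.53 ≈ 182 mm/s.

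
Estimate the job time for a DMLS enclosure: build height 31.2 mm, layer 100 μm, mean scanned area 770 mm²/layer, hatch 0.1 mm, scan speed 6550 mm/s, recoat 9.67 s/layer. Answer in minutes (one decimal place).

Number of layers: 31.2 / 0.1 → 312 (rounded up).
Scan path per layer = 770 / 0.1 = 7700 mm.
Laser time per layer = 7700 / 6550 = 1.1756 s.
Layer cycle = 1.1756 + 9.67 = 10.8456 s.
Total: 312 × 10.8456 s = 3383.8272 s → 56.4 minutes.

56.4 minutes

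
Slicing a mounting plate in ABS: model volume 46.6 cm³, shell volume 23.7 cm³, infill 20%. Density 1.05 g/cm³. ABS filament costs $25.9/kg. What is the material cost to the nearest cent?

Infill region: 46.6 − 23.7 → 22.9 cm³.
Infill deposited = 0.20 × 22.9, so 4.58 cm³.
Total printed volume = 23.7 + 4.58 = 28.28 cm³.
Mass = 28.28 × 1.05, so 29.694 g.
Cost = 29.694 g / 1000 × $25.9/kg = $0.77.

$0.77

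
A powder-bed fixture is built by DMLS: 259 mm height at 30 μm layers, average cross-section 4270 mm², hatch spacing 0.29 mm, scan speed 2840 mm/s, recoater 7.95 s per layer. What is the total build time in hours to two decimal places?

31.50 hours

Number of layers: 259 / 0.03 → 8634 (rounded up).
Scan path per layer = 4270 / 0.29 = 14724.1 mm.
Per-layer scan time = 14724.1 / 2840 = 5.1845 s.
Time per layer = 5.1845 + 7.95 = 13.1345 s.
Total: 8634 × 13.1345 s = 113403.273 s → 31.50 hours.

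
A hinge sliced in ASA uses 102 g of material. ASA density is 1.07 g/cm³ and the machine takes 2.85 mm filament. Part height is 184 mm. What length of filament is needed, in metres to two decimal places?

Extruded volume: 102/1.07 = 95.3271 cm³ (95327.1 mm³).
Cross-section of 2.85 mm filament: π·(2.85/2)² = 6.3794 mm².
Length = 95327.1 / 6.3794 = 14942.96 mm = 14.94 m.

14.94 m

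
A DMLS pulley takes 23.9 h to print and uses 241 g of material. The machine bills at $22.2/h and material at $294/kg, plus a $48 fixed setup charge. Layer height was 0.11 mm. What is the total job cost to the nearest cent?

$649.43

Machine-time cost = 22.2 × 23.9 = $530.58.
Material charge = 294 × 241/1000, so $70.854.
Total = 530.58 + 70.854 + 48 = 649.434 ≈ $649.43.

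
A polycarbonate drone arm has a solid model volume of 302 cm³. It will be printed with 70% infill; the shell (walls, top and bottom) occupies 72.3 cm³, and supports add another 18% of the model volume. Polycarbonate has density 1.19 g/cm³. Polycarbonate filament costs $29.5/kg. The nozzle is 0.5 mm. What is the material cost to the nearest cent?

$10.09

Interior volume: 302 − 72.3 → 229.7 cm³.
Infill deposited: 0.70 × 229.7 → 160.79 cm³.
Support = 0.18 × 302 = 54.36 cm³.
Total extruded = 72.3 + 160.79 + 54.36 = 287.45 cm³.
Mass = 287.45 × 1.19, so 342.0655 g.
Cost = 342.0655 g / 1000 × $29.5/kg = $10.09.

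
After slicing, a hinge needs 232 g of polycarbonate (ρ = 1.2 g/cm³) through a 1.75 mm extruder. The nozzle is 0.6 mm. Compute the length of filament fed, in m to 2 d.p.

80.38 m

Volume = 232 g / 1.2 g·cm⁻³ = 193.3333 cm³ = 193333.3 mm³.
Filament cross-section = π × (1.75/2)² = 2.4053 mm².
L = V/A = 193333.3/2.4053 = 80378.04 mm → 80.38 m.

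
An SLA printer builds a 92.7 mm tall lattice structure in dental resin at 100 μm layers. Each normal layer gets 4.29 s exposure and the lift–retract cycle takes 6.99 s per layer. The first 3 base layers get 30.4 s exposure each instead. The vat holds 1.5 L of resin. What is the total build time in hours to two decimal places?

2.93 hours

Layer count = ceil(92.7 / 0.1) = 927.
Burn-in layers = 3 × (30.4 + 6.99) = 112.17 s.
Regular layers: 924 × (4.29 + 6.99) → 10422.72 s.
Sum: 112.17 + 10422.72 = 10534.89 s → 2.93 hours.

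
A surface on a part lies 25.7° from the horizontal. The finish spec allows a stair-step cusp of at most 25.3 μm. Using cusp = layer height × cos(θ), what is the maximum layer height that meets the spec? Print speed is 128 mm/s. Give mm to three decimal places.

0.028 mm

Layer height = cusp / cos(25.7°) = 0.0253 / 0.9011 = 0.028 mm.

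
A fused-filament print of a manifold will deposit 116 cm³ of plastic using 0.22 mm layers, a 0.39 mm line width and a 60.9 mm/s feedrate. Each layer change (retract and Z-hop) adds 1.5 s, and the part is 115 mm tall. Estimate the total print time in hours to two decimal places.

Line area: 0.22 × 0.39 → 0.0858 mm².
Total extruded path = 116000/0.0858 = 1351981.4 mm.
Extrusion time = 1351981.4 / 60.9 = 22200 s.
Number of layers: 115 / 0.22 → 523 (rounded up).
Z-hop total = 523 × 1.5 = 784.5 s.
Altogether 22200 + 784.5 = 22984.5 s, i.e. 6.38 hours.

6.38 hours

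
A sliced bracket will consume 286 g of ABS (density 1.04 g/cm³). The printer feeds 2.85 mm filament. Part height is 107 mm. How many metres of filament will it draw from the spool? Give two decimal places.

Volume = 286 g / 1.04 g·cm⁻³ = 275 cm³ = 275000 mm³.
Filament cross-section = π × (2.85/2)² = 6.3794 mm².
L = V/A = 275000/6.3794 = 43107.5 mm → 43.11 m.

43.11 m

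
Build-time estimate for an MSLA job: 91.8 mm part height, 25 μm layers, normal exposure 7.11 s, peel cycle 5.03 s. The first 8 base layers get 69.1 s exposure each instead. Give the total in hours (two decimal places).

Number of layers: 91.8 / 0.025 → 3672 (rounded up).
Base layers: 8 × (69.1 + 5.03) → 593.04 s.
Regular layers = 3664 × (7.11 + 5.03), so 44480.96 s.
Total = 593.04 + 44480.96 = 45074 s = 12.52 hours.

12.52 hours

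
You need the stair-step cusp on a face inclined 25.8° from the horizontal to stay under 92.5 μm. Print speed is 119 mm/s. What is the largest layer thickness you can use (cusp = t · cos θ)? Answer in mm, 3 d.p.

t = h_c / cos θ = 0.0925 / 0.9003 = 0.103 mm.

0.103 mm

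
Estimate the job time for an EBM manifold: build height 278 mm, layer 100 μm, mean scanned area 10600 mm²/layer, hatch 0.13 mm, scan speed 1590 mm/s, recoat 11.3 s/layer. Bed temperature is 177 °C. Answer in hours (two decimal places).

Layer count = ceil(278 / 0.1) = 2780.
Per-layer scan distance = 10600 / 0.13, so 81538.5 mm.
Beam time per layer: 81538.5 / 1590 → 51.2821 s.
Layer cycle = 51.2821 + 11.3, so 62.5821 s.
Build time = 2780 × 62.5821 = 173978.238 s = 48.33 hours.

48.33 hours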